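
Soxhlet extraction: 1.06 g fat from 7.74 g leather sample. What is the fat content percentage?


Fat content = 1.06 / 7.74 x 100
Fat = 13.7%


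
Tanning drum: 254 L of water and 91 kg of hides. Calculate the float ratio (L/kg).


2.8


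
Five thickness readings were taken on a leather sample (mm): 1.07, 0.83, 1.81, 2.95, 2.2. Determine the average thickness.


Sum = 1.07 + 0.83 + 1.81 + 2.95 + 2.2 = 8.86
Average = 8.86 / 5 = 1.77 mm


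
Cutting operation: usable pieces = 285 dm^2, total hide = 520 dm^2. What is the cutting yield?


54.8%

Yield = usable / total x 100
Yield = 285 / 520 x 100 = 54.8%


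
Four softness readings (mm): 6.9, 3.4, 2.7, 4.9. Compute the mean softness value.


Sum = 6.9 + 3.4 + 2.7 + 4.9
Mean = 17.9 / 4 = 4.48 mm


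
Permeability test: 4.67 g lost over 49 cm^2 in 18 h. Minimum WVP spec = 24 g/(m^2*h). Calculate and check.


WVP = 52.95 g/(m^2*h)
Meets specification: Yes


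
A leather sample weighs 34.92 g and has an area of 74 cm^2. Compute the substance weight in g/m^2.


4718.9 g/m^2


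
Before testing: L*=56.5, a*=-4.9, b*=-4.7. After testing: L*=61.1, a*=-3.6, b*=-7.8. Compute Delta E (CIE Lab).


dL = 61.1 - 56.5 = 4.6
da = -3.6 - (-4.9) = 1.3
db = -7.8 - (-4.7) = -3.1
dE = sqrt((4.6)^2 + (1.3)^2 + (-3.1)^2) = 5.70


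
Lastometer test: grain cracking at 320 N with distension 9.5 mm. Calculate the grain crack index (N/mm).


Grain crack index = force / distension
Index = 320 / 9.5 = 33.7 N/mm


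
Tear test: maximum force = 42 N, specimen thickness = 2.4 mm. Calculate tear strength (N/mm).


Tear strength = force / thickness
Tear = 42 / 2.4 = 17.5 N/mm


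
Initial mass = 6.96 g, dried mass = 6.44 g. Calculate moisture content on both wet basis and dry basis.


Wet basis = 7.5%
Dry basis = 8.1%


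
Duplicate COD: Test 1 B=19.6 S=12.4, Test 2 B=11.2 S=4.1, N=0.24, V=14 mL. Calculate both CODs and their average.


COD1 = 987.4 mg/L
COD2 = 973.7 mg/L
Average = 980.6 mg/L

COD1 = (19.6 - 12.4) x 0.24 x 8000 / 14 = 987.4 mg/L
COD2 = (11.2 - 4.1) x 0.24 x 8000 / 14 = 973.7 mg/L
Average = (987.4 + 973.7) / 2 = 980.6 mg/L


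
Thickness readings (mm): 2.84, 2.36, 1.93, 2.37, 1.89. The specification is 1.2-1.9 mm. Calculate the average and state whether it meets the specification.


Sum = 11.39
Average = 11.39 / 5 = 2.28 mm
Specification range: 1.2 to 1.9 mm
Within spec: No


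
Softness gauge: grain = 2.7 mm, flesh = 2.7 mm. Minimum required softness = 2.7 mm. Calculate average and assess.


Average = (2.7 + 2.7) / 2 = 2.70 mm
Minimum = 2.7 mm
Meets requirement: Yes


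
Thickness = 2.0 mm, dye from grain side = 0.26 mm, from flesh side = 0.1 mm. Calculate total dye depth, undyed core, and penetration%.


Total dyed = 0.36 mm
Undyed core = 1.64 mm
Penetration = 18.0%

Total dyed = 0.26 + 0.1 = 0.36 mm
Undyed core = 2.0 - 0.36 = 1.64 mm
Penetration = 0.36 / 2.0 x 100 = 18.0%


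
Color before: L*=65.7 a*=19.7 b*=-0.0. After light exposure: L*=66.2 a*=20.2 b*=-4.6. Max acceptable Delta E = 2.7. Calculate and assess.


dL = 0.5, da = 0.5, db = -4.6
dE = sqrt((0.5)^2 + (0.5)^2 + (-4.6)^2) = 4.65
Max = 2.7
Passes: No


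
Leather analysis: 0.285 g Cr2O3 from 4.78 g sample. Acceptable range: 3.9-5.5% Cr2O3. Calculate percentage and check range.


Cr2O3 = 5.96%
Within range: No

Cr2O3% = 0.285 / 4.78 x 100 = 5.96%
Acceptable range: 3.9 to 5.5%
Within range: No


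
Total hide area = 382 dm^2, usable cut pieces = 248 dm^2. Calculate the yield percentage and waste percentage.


Yield = 64.9%
Waste = 35.1%

Yield = 248 / 382 x 100 = 64.9%
Waste = 382 - 248 = 134 dm^2
Waste% = 100 - 64.9 = 35.1%


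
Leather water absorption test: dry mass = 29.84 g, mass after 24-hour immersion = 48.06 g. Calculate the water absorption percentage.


61.1%

Water absorbed = 48.06 - 29.84 = 18.22 g
WA% = 18.22 / 29.84 x 100 = 61.1%


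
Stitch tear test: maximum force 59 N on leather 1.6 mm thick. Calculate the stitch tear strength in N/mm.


Stitch tear strength = force / thickness
STS = 59 / 1.6 = 36.9 N/mm


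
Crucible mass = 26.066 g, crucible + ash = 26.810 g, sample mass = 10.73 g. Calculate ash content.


Ash mass = 0.744 g
Ash content = 6.93%


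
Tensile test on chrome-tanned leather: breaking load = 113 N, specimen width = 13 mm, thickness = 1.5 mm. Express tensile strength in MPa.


Cross-section = 13 x 1.5 = 19.5 mm^2
TS = 113 / 19.5 = 5.79 MPa
(1 N/mm^2 = 1 MPa)


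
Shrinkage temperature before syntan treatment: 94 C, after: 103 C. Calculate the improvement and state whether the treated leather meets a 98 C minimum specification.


Improvement = 9 C
Meets 98 C spec: Yes


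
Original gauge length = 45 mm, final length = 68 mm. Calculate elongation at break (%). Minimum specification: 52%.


Elongation = 51.1%
Meets spec: No

Extension = 68 - 45 = 23 mm
Elongation = 23 / 45 x 100 = 51.1%
Minimum required: 52%
Meets specification: No


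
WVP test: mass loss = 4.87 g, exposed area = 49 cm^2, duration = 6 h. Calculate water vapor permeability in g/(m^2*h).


165.65 g/(m^2*h)


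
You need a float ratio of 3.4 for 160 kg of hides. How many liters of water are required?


Water = hide weight x target ratio
Water = 160 x 3.4 = 544.0 L


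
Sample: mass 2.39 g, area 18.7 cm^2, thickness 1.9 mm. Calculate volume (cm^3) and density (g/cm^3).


Volume = 3.553 cm^3
Density = 0.673 g/cm^3


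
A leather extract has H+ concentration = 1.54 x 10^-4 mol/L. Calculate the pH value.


pH = -log10[H+]
pH = -log10(1.54 x 10^-4) = 3.81


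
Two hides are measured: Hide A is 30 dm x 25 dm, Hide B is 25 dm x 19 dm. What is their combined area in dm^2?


1225 dm^2


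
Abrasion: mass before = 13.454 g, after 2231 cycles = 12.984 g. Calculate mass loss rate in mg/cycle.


0.211 mg/cycle

Mass loss = 13.454 - 12.984 = 0.470 g
Rate = 0.470 / 2231 x 1000 = 0.211 mg/cycle


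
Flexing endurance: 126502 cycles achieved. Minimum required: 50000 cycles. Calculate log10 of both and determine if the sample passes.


log10(126502) = 5.10
log10(50000) = 4.70
Passes: Yes


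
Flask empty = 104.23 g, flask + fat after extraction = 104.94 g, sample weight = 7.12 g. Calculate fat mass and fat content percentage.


Fat mass = 0.71 g
Fat content = 10.0%

Fat mass = 104.94 - 104.23 = 0.71 g
Fat% = 0.71 / 7.12 x 100 = 10.0%


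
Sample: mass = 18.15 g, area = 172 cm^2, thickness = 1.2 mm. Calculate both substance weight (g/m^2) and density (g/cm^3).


SW = 18.15 / 172 x 10000 = 1055.2 g/m^2
Volume = 172 x 1.2 / 10 = 20.64 cm^3
Density = 18.15 / 20.64 = 0.879 g/cm^3


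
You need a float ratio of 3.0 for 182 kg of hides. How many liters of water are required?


546.0 L


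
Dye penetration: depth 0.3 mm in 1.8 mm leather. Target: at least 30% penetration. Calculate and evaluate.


Penetration = 16.7%
Meets target: No


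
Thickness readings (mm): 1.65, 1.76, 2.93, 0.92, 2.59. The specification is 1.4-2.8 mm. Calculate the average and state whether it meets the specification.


Sum = 9.85
Average = 9.85 / 5 = 1.97 mm
Specification range: 1.4 to 2.8 mm
Within spec: Yes


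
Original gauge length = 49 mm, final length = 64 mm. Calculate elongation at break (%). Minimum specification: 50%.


Elongation = 30.6%
Meets spec: No


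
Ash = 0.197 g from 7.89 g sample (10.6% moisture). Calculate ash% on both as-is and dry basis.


As-is ash% = 0.197 / 7.89 x 100 = 2.50%
Dry mass = 7.89 x (100 - 10.6) / 100 = 7.05366 g
Dry-basis ash% = 0.197 / 7.05366 x 100 = 2.79%


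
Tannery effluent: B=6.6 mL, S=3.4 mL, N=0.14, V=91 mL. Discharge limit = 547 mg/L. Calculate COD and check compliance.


COD = 39.4 mg/L
Compliant: Yes

COD = (6.6 - 3.4) x 0.14 x 8000 / 91 = 39.4 mg/L
Limit: 547 mg/L
Compliant: Yes


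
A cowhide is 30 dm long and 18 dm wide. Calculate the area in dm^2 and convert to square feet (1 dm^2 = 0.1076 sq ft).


540 dm^2
58.10 sq ft


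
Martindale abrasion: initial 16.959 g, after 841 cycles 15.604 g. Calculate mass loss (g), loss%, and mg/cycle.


Mass loss = 1.355 g
Loss = 7.99%
Rate = 1.611 mg/cycle


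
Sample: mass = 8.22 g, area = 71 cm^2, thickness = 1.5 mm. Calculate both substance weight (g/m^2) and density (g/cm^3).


Substance weight = 1157.7 g/m^2
Density = 0.772 g/cm^3

SW = 8.22 / 71 x 10000 = 1157.7 g/m^2
Volume = 71 x 1.5 / 10 = 10.65 cm^3
Density = 8.22 / 10.65 = 0.772 g/cm^3


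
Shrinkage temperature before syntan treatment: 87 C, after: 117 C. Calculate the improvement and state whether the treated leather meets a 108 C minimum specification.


Improvement = 117 - 87 = 30 C
Spec check: 117 C >= 108 C? Yes


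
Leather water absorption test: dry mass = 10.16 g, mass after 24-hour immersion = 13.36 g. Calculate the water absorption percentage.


31.5%

Water absorbed = 13.36 - 10.16 = 3.20 g
WA% = 3.20 / 10.16 x 100 = 31.5%


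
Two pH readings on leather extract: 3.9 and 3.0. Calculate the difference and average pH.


Difference = |3.9 - 3.0| = 0.9
Average = (3.9 + 3.0) / 2 = 3.45


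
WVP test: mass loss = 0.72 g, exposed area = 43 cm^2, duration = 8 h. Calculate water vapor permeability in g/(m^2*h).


20.93 g/(m^2*h)


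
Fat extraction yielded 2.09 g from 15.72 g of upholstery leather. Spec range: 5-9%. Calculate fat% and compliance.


Fat content = 13.3%
Compliant: No


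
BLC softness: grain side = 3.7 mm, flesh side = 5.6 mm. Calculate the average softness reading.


Average = (3.7 + 5.6) / 2
Average = 4.65 mm


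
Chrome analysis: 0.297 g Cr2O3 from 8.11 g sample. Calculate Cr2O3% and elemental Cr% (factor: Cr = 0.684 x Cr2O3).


Cr2O3 = 3.66%
Cr = 2.50%

Cr2O3% = 0.297 / 8.11 x 100 = 3.66%
Cr% = 3.66 x 0.684 = 2.50%


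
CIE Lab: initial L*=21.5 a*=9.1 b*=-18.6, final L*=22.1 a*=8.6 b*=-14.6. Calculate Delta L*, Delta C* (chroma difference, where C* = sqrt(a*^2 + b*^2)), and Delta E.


Delta L* = 22.1 - 21.5 = 0.6
C1* = sqrt((9.1)^2 + (-18.6)^2) = 20.707
C2* = sqrt((8.6)^2 + (-14.6)^2) = 16.945
Delta C* = 16.945 - 20.707 = -3.76
Delta E = sqrt((0.6)^2 + (-0.5)^2 + (4.0)^2) = 4.08


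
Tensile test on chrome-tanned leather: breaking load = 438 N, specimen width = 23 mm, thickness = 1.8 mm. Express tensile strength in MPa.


10.58 MPa

Cross-section = 23 x 1.8 = 41.4 mm^2
TS = 438 / 41.4 = 10.58 MPa
(1 N/mm^2 = 1 MPa)


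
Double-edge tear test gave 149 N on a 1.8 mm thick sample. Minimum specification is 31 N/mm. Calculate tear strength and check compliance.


Tear strength = 82.8 N/mm
Compliant: Yes

Tear strength = 149 / 1.8 = 82.8 N/mm
Required minimum = 31 N/mm
Compliant: Yes


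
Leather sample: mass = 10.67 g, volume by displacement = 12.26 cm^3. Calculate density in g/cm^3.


Density = mass / volume
Density = 10.67 / 12.26 = 0.870 g/cm^3


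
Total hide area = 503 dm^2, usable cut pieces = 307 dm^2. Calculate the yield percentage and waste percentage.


Yield = 61.0%
Waste = 39.0%

Yield = 307 / 503 x 100 = 61.0%
Waste = 503 - 307 = 196 dm^2
Waste% = 100 - 61.0 = 39.0%


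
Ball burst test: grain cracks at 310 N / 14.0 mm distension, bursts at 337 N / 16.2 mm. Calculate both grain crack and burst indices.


Crack index = 22.1 N/mm
Burst index = 20.8 N/mm

Crack index = 310 / 14.0 = 22.1 N/mm
Burst index = 337 / 16.2 = 20.8 N/mm


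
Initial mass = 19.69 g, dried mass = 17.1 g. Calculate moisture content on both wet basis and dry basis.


Wet basis = 13.2%
Dry basis = 15.1%

Moisture lost = 19.69 - 17.1 = 2.59 g
Wet basis MC = 2.59 / 19.69 x 100 = 13.2%
Dry basis MC = 2.59 / 17.1 x 100 = 15.1%


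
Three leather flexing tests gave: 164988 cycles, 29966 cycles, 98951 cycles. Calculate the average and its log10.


Average = (164988 + 29966 + 98951) / 3 = 97968 cycles
log10(97968) = 4.99


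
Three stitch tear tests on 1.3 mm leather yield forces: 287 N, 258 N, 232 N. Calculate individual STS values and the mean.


STS1 = 220.8 N/mm
STS2 = 198.5 N/mm
STS3 = 178.5 N/mm
Mean = 199.3 N/mm


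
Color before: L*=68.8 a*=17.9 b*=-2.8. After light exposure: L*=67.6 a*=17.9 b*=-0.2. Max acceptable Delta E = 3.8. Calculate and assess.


dL = -1.2, da = 0.0, db = 2.6
dE = sqrt((-1.2)^2 + (0.0)^2 + (2.6)^2) = 2.86
Max = 3.8
Passes: Yes


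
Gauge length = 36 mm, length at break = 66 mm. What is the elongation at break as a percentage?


Extension = 66 - 36 = 30 mm
Elongation = 30 / 36 x 100 = 83.3%


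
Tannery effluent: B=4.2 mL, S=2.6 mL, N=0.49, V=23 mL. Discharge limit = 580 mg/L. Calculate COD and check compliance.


COD = 272.7 mg/L
Compliant: Yes


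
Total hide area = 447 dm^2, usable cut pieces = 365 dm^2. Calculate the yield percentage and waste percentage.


Yield = 81.7%
Waste = 18.3%

Yield = 365 / 447 x 100 = 81.7%
Waste = 447 - 365 = 82 dm^2
Waste% = 100 - 81.7 = 18.3%


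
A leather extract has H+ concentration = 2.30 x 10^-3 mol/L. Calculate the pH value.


pH = -log10[H+]
pH = -log10(2.30 x 10^-3) = 2.64


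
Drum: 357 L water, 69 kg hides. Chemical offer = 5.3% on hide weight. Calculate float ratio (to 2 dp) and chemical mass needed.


Float ratio = 5.17
Chemical needed = 3.657 kg

Float ratio = 357 / 69 = 5.17
Chemical = 69 x 5.3 / 100 = 3.657 kg


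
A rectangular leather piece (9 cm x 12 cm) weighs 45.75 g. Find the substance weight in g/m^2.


4236.1 g/m^2

Area = 9 x 12 = 108 cm^2
SW = 45.75 / 108 x 10000 = 4236.1 g/m^2


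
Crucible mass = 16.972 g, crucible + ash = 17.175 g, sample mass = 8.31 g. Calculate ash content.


Ash mass = 0.203 g
Ash content = 2.44%


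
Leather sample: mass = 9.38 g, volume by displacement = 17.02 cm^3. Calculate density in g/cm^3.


Density = mass / volume
Density = 9.38 / 17.02 = 0.551 g/cm^3


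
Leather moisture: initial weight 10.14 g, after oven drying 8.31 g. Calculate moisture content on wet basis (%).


Moisture = 10.14 - 8.31 = 1.83 g
MC = 1.83 / 10.14 x 100 = 18.0%


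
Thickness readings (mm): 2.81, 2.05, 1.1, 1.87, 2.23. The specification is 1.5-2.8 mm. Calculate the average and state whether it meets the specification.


Sum = 10.06
Average = 10.06 / 5 = 2.01 mm
Specification range: 1.5 to 2.8 mm
Within spec: Yes


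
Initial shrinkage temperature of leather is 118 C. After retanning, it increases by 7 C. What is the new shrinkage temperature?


125 C


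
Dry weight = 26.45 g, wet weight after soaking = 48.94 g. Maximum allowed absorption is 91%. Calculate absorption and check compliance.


WA = (48.94 - 26.45) / 26.45 x 100 = 85.0%
Maximum allowed: 91%
Compliant: Yes


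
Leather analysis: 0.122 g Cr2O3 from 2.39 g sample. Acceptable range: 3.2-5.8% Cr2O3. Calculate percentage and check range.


Cr2O3% = 0.122 / 2.39 x 100 = 5.10%
Acceptable range: 3.2 to 5.8%
Within range: Yes


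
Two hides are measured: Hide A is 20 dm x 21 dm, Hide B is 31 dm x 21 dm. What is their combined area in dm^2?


Hide A area = 20 x 21 = 420 dm^2
Hide B area = 31 x 21 = 651 dm^2
Total = 420 + 651 = 1071 dm^2


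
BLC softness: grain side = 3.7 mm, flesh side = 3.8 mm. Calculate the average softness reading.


3.75 mm

Average = (3.7 + 3.8) / 2
Average = 3.75 mm


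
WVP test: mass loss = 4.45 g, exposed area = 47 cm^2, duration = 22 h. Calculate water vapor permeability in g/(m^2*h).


43.04 g/(m^2*h)


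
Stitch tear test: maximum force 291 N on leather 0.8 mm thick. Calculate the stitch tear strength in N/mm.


Stitch tear strength = force / thickness
STS = 291 / 0.8 = 363.8 N/mm


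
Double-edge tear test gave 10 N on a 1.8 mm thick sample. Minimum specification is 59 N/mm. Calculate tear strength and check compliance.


Tear strength = 5.6 N/mm
Compliant: No

Tear strength = 10 / 1.8 = 5.6 N/mm
Required minimum = 59 N/mm
Compliant: No


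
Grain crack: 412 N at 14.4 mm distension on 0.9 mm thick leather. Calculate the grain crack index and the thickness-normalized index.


Crack index = 412 / 14.4 = 28.6 N/mm
Normalized = 28.6 / 0.9 = 31.8 N/mm per mm


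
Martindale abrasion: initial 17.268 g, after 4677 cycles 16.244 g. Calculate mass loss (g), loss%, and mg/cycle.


Loss = 17.268 - 16.244 = 1.024 g
Loss% = 1.024 / 17.268 x 100 = 5.93%
Rate = 1.024 / 4677 x 1000 = 0.219 mg/cycle


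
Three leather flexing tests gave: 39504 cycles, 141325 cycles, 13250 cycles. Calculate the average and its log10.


Average = 64693 cycles
log10 = 4.81

Average = (39504 + 141325 + 13250) / 3 = 64693 cycles
log10(64693) = 4.81


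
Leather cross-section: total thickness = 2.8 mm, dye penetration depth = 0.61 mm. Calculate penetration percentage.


21.8%

Penetration% = 0.61 / 2.8 x 100
Penetration = 21.8%


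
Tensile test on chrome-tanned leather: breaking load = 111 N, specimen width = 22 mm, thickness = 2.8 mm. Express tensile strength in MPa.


Cross-section = 22 x 2.8 = 61.6 mm^2
TS = 111 / 61.6 = 1.80 MPa
(1 N/mm^2 = 1 MPa)


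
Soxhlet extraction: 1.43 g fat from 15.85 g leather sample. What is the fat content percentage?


Fat content = 1.43 / 15.85 x 100
Fat = 9.0%


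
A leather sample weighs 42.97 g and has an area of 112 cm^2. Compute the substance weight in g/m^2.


Substance weight = mass / area x 10000
SW = 42.97 / 112 x 10000
SW = 3836.6 g/m^2


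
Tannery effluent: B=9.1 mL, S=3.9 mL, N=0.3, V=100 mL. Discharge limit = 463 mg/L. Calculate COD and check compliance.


COD = 124.8 mg/L
Compliant: Yes

COD = (9.1 - 3.9) x 0.3 x 8000 / 100 = 124.8 mg/L
Limit: 463 mg/L
Compliant: Yes


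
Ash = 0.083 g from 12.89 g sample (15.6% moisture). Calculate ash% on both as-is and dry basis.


As-is ash = 0.64%
Dry-basis ash = 0.76%


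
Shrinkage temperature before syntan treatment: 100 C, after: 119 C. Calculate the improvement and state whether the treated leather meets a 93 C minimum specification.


Improvement = 119 - 100 = 19 C
Spec check: 119 C >= 93 C? Yes


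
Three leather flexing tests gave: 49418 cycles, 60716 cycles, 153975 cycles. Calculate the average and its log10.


Average = 88036 cycles
log10 = 4.94

Average = (49418 + 60716 + 153975) / 3 = 88036 cycles
log10(88036) = 4.94


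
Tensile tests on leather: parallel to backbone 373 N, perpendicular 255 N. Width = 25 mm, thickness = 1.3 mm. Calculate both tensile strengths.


Area = 25 x 1.3 = 32.5 mm^2
TS (parallel) = 373 / 32.5 = 11.48 N/mm^2
TS (perpendicular) = 255 / 32.5 = 7.85 N/mm^2


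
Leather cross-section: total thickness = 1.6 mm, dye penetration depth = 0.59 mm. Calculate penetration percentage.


36.9%

Penetration% = 0.59 / 1.6 x 100
Penetration = 36.9%


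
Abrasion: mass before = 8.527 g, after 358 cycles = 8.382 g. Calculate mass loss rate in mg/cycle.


0.405 mg/cycle


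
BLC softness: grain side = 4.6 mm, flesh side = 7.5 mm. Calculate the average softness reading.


6.05 mm

Average = (4.6 + 7.5) / 2
Average = 6.05 mm


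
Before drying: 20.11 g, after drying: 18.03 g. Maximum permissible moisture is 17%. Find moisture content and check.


MC = (20.11 - 18.03) / 20.11 x 100 = 10.3%
Maximum: 17%
Acceptable: Yes


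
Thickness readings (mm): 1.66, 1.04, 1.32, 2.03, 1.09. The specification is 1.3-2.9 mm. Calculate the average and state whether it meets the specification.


Average = 1.43 mm
Within specification: Yes


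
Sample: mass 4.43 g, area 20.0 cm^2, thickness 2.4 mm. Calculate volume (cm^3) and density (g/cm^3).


Volume = 4.800 cm^3
Density = 0.923 g/cm^3

Thickness in cm = 2.4 / 10 = 0.24 cm
Volume = 20.0 x 0.24 = 4.800 cm^3
Density = 4.43 / 4.800 = 0.923 g/cm^3


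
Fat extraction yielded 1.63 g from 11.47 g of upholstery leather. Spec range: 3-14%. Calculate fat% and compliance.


Fat content = 14.2%
Compliant: No

Fat% = 1.63 / 11.47 x 100 = 14.2%
Spec range: 3-14%
Compliant: No


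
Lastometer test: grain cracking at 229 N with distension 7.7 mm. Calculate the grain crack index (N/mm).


29.7 N/mm


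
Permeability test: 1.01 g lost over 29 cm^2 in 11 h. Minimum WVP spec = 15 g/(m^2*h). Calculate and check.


WVP = 1.01 / (29 x 11) x 10000 = 31.66 g/(m^2*h)
Minimum: 15 g/(m^2*h)
Meets spec: Yes


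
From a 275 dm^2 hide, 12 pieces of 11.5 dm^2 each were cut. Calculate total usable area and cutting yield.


Usable area = 138.0 dm^2
Yield = 50.2%


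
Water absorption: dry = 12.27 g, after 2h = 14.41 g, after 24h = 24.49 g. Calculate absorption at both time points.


WA (2h) = (14.41 - 12.27) / 12.27 x 100 = 17.4%
WA (24h) = (24.49 - 12.27) / 12.27 x 100 = 99.6%


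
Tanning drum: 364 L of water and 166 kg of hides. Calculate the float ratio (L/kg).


2.2

Float ratio = water / hide weight
Ratio = 364 / 166 = 2.2


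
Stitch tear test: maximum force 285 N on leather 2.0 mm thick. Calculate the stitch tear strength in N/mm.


Stitch tear strength = force / thickness
STS = 285 / 2.0 = 142.5 N/mm


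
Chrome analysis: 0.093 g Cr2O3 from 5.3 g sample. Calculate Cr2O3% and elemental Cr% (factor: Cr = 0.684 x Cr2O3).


Cr2O3% = 0.093 / 5.3 x 100 = 1.75%
Cr% = 1.75 x 0.684 = 1.20%


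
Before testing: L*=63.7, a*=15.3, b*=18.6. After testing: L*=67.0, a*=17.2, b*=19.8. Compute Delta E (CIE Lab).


dL = 67.0 - 63.7 = 3.3
da = 17.2 - 15.3 = 1.9
db = 19.8 - 18.6 = 1.2
dE = sqrt((3.3)^2 + (1.9)^2 + (1.2)^2) = 3.99


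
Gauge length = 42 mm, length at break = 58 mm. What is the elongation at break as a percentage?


38.1%


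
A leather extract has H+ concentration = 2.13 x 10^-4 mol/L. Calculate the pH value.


pH = -log10[H+]
pH = -log10(2.13 x 10^-4) = 3.67


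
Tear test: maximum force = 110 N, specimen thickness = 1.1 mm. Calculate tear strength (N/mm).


Tear strength = force / thickness
Tear = 110 / 1.1 = 100.0 N/mm


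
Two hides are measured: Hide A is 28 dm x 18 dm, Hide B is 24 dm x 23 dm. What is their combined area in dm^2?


1056 dm^2

Hide A area = 28 x 18 = 504 dm^2
Hide B area = 24 x 23 = 552 dm^2
Total = 504 + 552 = 1056 dm^2


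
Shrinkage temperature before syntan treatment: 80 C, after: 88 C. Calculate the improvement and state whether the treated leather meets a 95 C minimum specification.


Improvement = 88 - 80 = 8 C
Spec check: 88 C >= 95 C? No


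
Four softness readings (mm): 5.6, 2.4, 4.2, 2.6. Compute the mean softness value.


3.70 mm

Sum = 5.6 + 2.4 + 4.2 + 2.6
Mean = 14.8 / 4 = 3.70 mm


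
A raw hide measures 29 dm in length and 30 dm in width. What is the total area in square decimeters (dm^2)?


870 dm^2

Area = length x width
Area = 29 x 30 = 870 dm^2


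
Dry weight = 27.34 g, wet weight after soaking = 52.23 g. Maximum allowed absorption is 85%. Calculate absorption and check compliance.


Absorption = 91.0%
Compliant: No

WA = (52.23 - 27.34) / 27.34 x 100 = 91.0%
Maximum allowed: 85%
Compliant: No


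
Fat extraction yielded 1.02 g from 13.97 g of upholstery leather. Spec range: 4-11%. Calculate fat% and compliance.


Fat% = 1.02 / 13.97 x 100 = 7.3%
Spec range: 4-11%
Compliant: Yes


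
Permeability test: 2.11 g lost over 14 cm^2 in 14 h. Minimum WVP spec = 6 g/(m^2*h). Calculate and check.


WVP = 2.11 / (14 x 14) x 10000 = 107.65 g/(m^2*h)
Minimum: 6 g/(m^2*h)
Meets spec: Yes


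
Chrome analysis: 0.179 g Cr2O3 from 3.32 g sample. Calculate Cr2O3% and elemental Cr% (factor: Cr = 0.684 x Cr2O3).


Cr2O3% = 0.179 / 3.32 x 100 = 5.39%
Cr% = 5.39 x 0.684 = 3.69%


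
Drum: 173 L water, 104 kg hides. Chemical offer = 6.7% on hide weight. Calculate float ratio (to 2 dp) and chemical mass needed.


Float ratio = 173 / 104 = 1.66
Chemical = 104 x 6.7 / 100 = 6.968 kg


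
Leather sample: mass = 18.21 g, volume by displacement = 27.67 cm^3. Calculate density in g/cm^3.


0.658 g/cm^3


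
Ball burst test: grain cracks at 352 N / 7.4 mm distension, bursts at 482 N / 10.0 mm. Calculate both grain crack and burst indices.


Crack index = 47.6 N/mm
Burst index = 48.2 N/mm

Crack index = 352 / 7.4 = 47.6 N/mm
Burst index = 482 / 10.0 = 48.2 N/mm


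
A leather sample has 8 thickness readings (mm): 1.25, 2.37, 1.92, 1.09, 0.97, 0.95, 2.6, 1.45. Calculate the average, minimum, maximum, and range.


Sum = 12.60
Average = 12.60 / 8 = 1.58 mm
Minimum = 0.95 mm
Maximum = 2.6 mm
Range = 2.6 - 0.95 = 1.65 mm


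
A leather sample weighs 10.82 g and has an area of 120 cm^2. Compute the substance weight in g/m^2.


Substance weight = mass / area x 10000
SW = 10.82 / 120 x 10000
SW = 901.7 g/m^2


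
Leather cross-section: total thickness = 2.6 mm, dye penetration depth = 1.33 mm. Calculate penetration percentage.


51.2%

Penetration% = 1.33 / 2.6 x 100
Penetration = 51.2%


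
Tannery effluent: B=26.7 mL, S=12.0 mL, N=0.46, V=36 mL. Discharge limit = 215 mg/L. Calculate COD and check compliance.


COD = 1502.7 mg/L
Compliant: No

COD = (26.7 - 12.0) x 0.46 x 8000 / 36 = 1502.7 mg/L
Limit: 215 mg/L
Compliant: No


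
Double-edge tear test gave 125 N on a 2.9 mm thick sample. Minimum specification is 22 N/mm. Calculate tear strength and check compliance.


Tear strength = 43.1 N/mm
Compliant: Yes

Tear strength = 125 / 2.9 = 43.1 N/mm
Required minimum = 22 N/mm
Compliant: Yes


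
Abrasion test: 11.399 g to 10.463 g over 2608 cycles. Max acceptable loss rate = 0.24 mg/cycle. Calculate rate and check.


Loss = 11.399 - 10.463 = 0.936 g
Rate = 0.936 g / 2608 cycles x 1000 = 0.359 mg/cycle
Max = 0.24 mg/cycle
Passes: No


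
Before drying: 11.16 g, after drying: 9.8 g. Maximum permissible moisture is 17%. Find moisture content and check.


Moisture content = 12.2%
Acceptable: Yes

MC = (11.16 - 9.8) / 11.16 x 100 = 12.2%
Maximum: 17%
Acceptable: Yes


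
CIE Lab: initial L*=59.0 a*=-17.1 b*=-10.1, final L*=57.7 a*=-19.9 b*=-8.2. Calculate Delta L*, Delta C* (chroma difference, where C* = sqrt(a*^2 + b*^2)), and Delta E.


Delta L* = 57.7 - 59.0 = -1.3
C1* = sqrt((-17.1)^2 + (-10.1)^2) = 19.860
C2* = sqrt((-19.9)^2 + (-8.2)^2) = 21.523
Delta C* = 21.523 - 19.860 = 1.66
Delta E = sqrt((-1.3)^2 + (-2.8)^2 + (1.9)^2) = 3.62


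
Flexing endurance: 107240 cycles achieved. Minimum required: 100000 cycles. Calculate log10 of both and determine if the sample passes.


Achieved: log10 = 5.03
Required: log10 = 5.00
Passes: Yes


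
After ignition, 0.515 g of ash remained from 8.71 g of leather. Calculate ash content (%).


Ash% = 0.515 / 8.71 x 100
Ash% = 5.91%


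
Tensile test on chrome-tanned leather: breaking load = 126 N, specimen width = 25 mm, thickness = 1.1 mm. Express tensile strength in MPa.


4.58 MPa

Cross-section = 25 x 1.1 = 27.5 mm^2
TS = 126 / 27.5 = 4.58 MPa
(1 N/mm^2 = 1 MPa)


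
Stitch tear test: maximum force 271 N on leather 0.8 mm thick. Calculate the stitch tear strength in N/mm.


Stitch tear strength = force / thickness
STS = 271 / 0.8 = 338.8 N/mm


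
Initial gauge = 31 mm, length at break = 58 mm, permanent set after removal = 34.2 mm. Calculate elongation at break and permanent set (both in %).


Elongation at break = (58 - 31) / 31 x 100 = 87.1%
Permanent set = (34.2 - 31) / 31 x 100 = 10.3%


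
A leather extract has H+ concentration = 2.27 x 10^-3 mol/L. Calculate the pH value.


pH = -log10[H+]
pH = -log10(2.27 x 10^-3) = 2.64


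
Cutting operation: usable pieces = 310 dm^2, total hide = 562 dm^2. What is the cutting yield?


Yield = usable / total x 100
Yield = 310 / 562 x 100 = 55.2%


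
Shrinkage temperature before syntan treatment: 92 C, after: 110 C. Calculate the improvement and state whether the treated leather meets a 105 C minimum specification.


Improvement = 18 C
Meets 105 C spec: Yes

Improvement = 110 - 92 = 18 C
Spec check: 110 C >= 105 C? Yes


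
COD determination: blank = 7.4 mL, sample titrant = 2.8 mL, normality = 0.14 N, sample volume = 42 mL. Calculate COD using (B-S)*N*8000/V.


122.7 mg/L

COD = (7.4 - 2.8) x 0.14 x 8000 / 42
COD = 4.6 x 0.14 x 8000 / 42
COD = 122.7 mg/L


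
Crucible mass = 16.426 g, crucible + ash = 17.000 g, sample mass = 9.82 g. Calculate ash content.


Ash mass = 17.000 - 16.426 = 0.574 g
Ash% = 0.574 / 9.82 x 100 = 5.85%


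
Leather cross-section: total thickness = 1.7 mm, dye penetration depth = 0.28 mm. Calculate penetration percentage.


Penetration% = 0.28 / 1.7 x 100
Penetration = 16.5%


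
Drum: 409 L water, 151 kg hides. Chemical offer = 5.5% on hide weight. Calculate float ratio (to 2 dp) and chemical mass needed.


Float ratio = 409 / 151 = 2.71
Chemical = 151 x 5.5 / 100 = 8.305 kg


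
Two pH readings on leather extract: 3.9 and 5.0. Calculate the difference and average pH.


Difference = 1.1
Average pH = 4.45

Difference = |3.9 - 5.0| = 1.1
Average = (3.9 + 5.0) / 2 = 4.45


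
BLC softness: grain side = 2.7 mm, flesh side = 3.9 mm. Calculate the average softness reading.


Average = (2.7 + 3.9) / 2
Average = 3.30 mm


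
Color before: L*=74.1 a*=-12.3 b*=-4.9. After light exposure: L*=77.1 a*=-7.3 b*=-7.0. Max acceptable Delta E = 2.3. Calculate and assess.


dL = 3.0, da = 5.0, db = -2.1
dE = sqrt((3.0)^2 + (5.0)^2 + (-2.1)^2) = 6.20
Max = 2.3
Passes: No


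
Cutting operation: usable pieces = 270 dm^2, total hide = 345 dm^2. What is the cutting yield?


78.3%


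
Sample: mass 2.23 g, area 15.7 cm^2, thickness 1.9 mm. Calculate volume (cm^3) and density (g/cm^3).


Thickness in cm = 1.9 / 10 = 0.19 cm
Volume = 15.7 x 0.19 = 2.983 cm^3
Density = 2.23 / 2.983 = 0.748 g/cm^3


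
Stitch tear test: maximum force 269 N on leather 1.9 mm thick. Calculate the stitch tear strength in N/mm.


Stitch tear strength = force / thickness
STS = 269 / 1.9 = 141.6 N/mm


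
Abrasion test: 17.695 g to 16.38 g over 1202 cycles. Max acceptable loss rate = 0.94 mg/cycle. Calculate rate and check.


Loss = 17.695 - 16.38 = 1.315 g
Rate = 1.315 g / 1202 cycles x 1000 = 1.094 mg/cycle
Max = 0.94 mg/cycle
Passes: No


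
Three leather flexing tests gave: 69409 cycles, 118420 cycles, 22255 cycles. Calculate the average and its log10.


Average = (69409 + 118420 + 22255) / 3 = 70028 cycles
log10(70028) = 4.85


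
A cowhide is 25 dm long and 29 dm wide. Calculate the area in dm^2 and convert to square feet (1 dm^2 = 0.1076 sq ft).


Area = 25 x 29 = 725 dm^2
Conversion: 725 x 0.1076 = 78.01 sq ft


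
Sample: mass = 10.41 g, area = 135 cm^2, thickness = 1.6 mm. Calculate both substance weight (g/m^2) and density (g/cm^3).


SW = 10.41 / 135 x 10000 = 771.1 g/m^2
Volume = 135 x 1.6 / 10 = 21.60 cm^3
Density = 10.41 / 21.60 = 0.482 g/cm^3


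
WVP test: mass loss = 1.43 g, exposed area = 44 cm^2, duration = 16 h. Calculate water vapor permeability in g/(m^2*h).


WVP = mass_loss / (area x time) x 10000
WVP = 1.43 / (44 x 16) x 10000
WVP = 1.43 / 704 x 10000 = 20.31 g/(m^2*h)


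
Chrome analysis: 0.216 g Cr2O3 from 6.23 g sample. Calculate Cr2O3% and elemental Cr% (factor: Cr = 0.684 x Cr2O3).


Cr2O3% = 0.216 / 6.23 x 100 = 3.47%
Cr% = 3.47 x 0.684 = 2.37%


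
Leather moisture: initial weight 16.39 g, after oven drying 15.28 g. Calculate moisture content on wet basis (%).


6.8%


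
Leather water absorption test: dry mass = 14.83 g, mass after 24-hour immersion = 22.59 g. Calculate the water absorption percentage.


Water absorbed = 22.59 - 14.83 = 7.76 g
WA% = 7.76 / 14.83 x 100 = 52.3%


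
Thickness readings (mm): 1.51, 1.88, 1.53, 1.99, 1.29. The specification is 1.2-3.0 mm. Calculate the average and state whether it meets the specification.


Sum = 8.20
Average = 8.20 / 5 = 1.64 mm
Specification range: 1.2 to 3.0 mm
Within spec: Yes


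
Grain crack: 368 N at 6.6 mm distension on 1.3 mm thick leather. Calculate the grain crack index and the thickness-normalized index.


Crack index = 368 / 6.6 = 55.8 N/mm
Normalized = 55.8 / 1.3 = 42.9 N/mm per mm


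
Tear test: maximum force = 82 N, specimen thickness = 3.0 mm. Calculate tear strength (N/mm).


27.3 N/mm

Tear strength = force / thickness
Tear = 82 / 3.0 = 27.3 N/mm


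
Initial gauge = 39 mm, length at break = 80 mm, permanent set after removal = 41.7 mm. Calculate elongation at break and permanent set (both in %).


Elongation at break = 105.1%
Permanent set = 6.9%


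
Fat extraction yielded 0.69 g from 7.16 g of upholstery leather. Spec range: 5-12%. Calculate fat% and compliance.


Fat% = 0.69 / 7.16 x 100 = 9.6%
Spec range: 5-12%
Compliant: Yes


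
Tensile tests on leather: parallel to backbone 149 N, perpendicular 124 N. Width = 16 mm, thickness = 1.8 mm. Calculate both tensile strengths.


Parallel = 5.17 N/mm^2
Perpendicular = 4.31 N/mm^2


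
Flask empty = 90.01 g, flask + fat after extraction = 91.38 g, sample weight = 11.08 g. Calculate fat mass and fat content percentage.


Fat mass = 91.38 - 90.01 = 1.37 g
Fat% = 1.37 / 11.08 x 100 = 12.4%


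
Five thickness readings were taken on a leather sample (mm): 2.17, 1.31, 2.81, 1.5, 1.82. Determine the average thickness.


1.92 mm

Sum = 2.17 + 1.31 + 2.81 + 1.5 + 1.82 = 9.61
Average = 9.61 / 5 = 1.92 mm


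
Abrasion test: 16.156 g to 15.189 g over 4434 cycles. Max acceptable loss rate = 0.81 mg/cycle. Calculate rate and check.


Loss = 16.156 - 15.189 = 0.967 g
Rate = 0.967 g / 4434 cycles x 1000 = 0.218 mg/cycle
Max = 0.81 mg/cycle
Passes: Yes


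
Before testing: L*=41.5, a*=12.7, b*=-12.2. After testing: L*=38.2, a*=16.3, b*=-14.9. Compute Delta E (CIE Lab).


dL = 38.2 - 41.5 = -3.3
da = 16.3 - 12.7 = 3.6
db = -14.9 - (-12.2) = -2.7
dE = sqrt((-3.3)^2 + (3.6)^2 + (-2.7)^2) = 5.58


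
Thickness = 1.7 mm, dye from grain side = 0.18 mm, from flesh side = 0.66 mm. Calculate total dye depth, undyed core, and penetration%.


Total dyed = 0.18 + 0.66 = 0.84 mm
Undyed core = 1.7 - 0.84 = 0.86 mm
Penetration = 0.84 / 1.7 x 100 = 49.4%


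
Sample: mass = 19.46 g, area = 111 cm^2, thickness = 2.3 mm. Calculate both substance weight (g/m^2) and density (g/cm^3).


SW = 19.46 / 111 x 10000 = 1753.2 g/m^2
Volume = 111 x 2.3 / 10 = 25.53 cm^3
Density = 19.46 / 25.53 = 0.762 g/cm^3


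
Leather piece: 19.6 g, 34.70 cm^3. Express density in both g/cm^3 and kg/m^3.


0.565 g/cm^3
565 kg/m^3

Density = 19.6 / 34.70 = 0.565 g/cm^3
Convert: 0.565 x 1000 = 565 kg/m^3


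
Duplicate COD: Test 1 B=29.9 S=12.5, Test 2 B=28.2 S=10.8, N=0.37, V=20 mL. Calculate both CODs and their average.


COD1 = 2575.2 mg/L
COD2 = 2575.2 mg/L
Average = 2575.2 mg/L


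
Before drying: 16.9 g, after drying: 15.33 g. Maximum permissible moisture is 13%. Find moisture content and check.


Moisture content = 9.3%
Acceptable: Yes


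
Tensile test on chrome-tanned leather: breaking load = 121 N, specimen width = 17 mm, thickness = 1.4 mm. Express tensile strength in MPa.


Cross-section = 17 x 1.4 = 23.8 mm^2
TS = 121 / 23.8 = 5.08 MPa
(1 N/mm^2 = 1 MPa)


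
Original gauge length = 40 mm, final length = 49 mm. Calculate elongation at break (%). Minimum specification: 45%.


Elongation = 22.5%
Meets spec: No

Extension = 49 - 40 = 9 mm
Elongation = 9 / 40 x 100 = 22.5%
Minimum required: 45%
Meets specification: No


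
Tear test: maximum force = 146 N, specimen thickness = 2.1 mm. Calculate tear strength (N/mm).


69.5 N/mm


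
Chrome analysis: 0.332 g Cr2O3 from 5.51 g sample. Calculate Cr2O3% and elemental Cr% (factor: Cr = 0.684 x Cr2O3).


Cr2O3 = 6.03%
Cr = 4.12%


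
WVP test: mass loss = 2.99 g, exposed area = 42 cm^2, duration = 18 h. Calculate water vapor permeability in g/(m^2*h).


39.55 g/(m^2*h)

WVP = mass_loss / (area x time) x 10000
WVP = 2.99 / (42 x 18) x 10000
WVP = 2.99 / 756 x 10000 = 39.55 g/(m^2*h)


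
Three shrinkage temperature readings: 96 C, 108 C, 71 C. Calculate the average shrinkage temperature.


Average = (96 + 108 + 71) / 3
Average = 275 / 3 = 91.7 C


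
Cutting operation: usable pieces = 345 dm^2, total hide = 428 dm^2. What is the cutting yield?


80.6%


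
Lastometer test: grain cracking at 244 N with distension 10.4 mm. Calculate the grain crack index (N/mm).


Grain crack index = force / distension
Index = 244 / 10.4 = 23.5 N/mm


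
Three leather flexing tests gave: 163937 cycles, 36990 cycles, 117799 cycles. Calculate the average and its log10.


Average = 106242 cycles
log10 = 5.03

Average = (163937 + 36990 + 117799) / 3 = 106242 cycles
log10(106242) = 5.03


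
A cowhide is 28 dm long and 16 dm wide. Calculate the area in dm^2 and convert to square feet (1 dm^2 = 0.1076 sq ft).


Area = 28 x 16 = 448 dm^2
Conversion: 448 x 0.1076 = 48.20 sq ft


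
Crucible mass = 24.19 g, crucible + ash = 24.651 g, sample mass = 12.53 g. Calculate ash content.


Ash mass = 24.651 - 24.19 = 0.461 g
Ash% = 0.461 / 12.53 x 100 = 3.68%


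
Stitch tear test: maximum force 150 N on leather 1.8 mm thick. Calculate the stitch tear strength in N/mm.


83.3 N/mm


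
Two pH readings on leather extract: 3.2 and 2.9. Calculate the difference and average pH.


Difference = 0.3
Average pH = 3.05

Difference = |3.2 - 2.9| = 0.3
Average = (3.2 + 2.9) / 2 = 3.05


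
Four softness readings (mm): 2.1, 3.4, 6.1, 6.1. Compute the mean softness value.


4.43 mm

Sum = 2.1 + 3.4 + 6.1 + 6.1
Mean = 17.7 / 4 = 4.43 mm


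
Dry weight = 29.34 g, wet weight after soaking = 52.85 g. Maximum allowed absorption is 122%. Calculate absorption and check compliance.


WA = (52.85 - 29.34) / 29.34 x 100 = 80.1%
Maximum allowed: 122%
Compliant: Yes


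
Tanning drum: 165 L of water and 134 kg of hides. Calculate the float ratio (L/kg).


1.2


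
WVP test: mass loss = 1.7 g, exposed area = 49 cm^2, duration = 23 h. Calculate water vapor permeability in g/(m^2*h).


15.08 g/(m^2*h)

WVP = mass_loss / (area x time) x 10000
WVP = 1.7 / (49 x 23) x 10000
WVP = 1.7 / 1127 x 10000 = 15.08 g/(m^2*h)


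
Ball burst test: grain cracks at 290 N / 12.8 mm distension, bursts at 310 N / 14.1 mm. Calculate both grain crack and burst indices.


Crack index = 290 / 12.8 = 22.7 N/mm
Burst index = 310 / 14.1 = 22.0 N/mm


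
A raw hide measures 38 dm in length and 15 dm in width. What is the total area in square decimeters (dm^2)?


Area = length x width
Area = 38 x 15 = 570 dm^2


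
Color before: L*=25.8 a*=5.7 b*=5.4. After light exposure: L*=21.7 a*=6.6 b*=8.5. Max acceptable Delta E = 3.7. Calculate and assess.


Delta E = 5.22
Passes: No

dL = -4.1, da = 0.9, db = 3.1
dE = sqrt((-4.1)^2 + (0.9)^2 + (3.1)^2) = 5.22
Max = 3.7
Passes: No


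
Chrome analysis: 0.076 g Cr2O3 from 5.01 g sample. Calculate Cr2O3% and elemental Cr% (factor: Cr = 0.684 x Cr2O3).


Cr2O3% = 0.076 / 5.01 x 100 = 1.52%
Cr% = 1.52 x 0.684 = 1.04%


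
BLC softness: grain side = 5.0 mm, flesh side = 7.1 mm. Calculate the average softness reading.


Average = (5.0 + 7.1) / 2
Average = 6.05 mm


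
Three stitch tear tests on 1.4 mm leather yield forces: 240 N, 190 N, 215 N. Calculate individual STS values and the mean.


STS1 = 240 / 1.4 = 171.4 N/mm
STS2 = 190 / 1.4 = 135.7 N/mm
STS3 = 215 / 1.4 = 153.6 N/mm
Mean = (171.4 + 135.7 + 153.6) / 3 = 153.6 N/mm


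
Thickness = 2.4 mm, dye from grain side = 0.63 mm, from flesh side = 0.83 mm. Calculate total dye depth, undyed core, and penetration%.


Total dyed = 0.63 + 0.83 = 1.46 mm
Undyed core = 2.4 - 1.46 = 0.94 mm
Penetration = 1.46 / 2.4 x 100 = 60.8%


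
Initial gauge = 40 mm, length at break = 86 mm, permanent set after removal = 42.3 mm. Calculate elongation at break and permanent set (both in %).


Elongation at break = (86 - 40) / 40 x 100 = 115.0%
Permanent set = (42.3 - 40) / 40 x 100 = 5.8%
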